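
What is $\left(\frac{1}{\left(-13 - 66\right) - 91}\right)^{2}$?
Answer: $\frac{1}{28900} \approx 3.4602 \cdot 10^{-5}$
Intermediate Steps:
$\left(\frac{1}{\left(-13 - 66\right) - 91}\right)^{2} = \left(\frac{1}{-79 - 91}\right)^{2} = \left(\frac{1}{-170}\right)^{2} = \left(- \frac{1}{170}\right)^{2} = \frac{1}{28900}$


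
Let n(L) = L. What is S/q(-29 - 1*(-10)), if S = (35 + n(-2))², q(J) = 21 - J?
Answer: 1089/40 ≈ 27.225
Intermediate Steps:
S = 1089 (S = (35 - 2)² = 33² = 1089)
S/q(-29 - 1*(-10)) = 1089/(21 - (-29 - 1*(-10))) = 1089/(21 - (-29 + 10)) = 1089/(21 - 1*(-19)) = 1089/(21 + 19) = 1089/40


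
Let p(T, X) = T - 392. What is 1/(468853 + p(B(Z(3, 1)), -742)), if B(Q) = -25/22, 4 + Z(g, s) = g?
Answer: 22/10306117 ≈ 2.1347e-6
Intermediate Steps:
Z(g, s) = -4 + g
B(Q) = -25/22 (B(Q) = -25*1/22 = -25/22)
p(T, X) = -392 + T
1/(468853 + p(B(Z(3, 1)), -742)) = 1/(468853 + (-392 - 25/22)) = 1/(468853 - 8649/22) = 1/(10306117/22) = 22/10306117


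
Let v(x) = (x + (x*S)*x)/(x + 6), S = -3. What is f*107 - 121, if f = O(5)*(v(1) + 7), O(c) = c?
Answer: 24298/7 ≈ 3471.1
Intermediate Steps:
v(x) = (x - 3*x²)/(6 + x) (v(x) = (x + (x*(-3))*x)/(x + 6) = (x + (-3*x)*x)/(6 + x) = (x - 3*x²)/(6 + x))
f = 235/7 (f = 5*(1*(1 - 3*1)/(6 + 1) + 7) = 5*(1*(1 - 3)/7 + 7) = 5*(1*(⅐)*(-2) + 7) = 5*(-2/7 + 7) = 5*(47/7) = 235/7 ≈ 33.571)
f*107 - 121 = (235/7)*107 - 121 = 25145/7 - 121 = 24298/7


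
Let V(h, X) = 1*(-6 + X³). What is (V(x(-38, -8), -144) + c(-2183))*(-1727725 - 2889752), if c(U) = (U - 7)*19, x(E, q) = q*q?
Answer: 13979873365200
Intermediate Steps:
x(E, q) = q²
V(h, X) = -6 + X³
c(U) = -133 + 19*U (c(U) = (-7 + U)*19 = -133 + 19*U)
(V(x(-38, -8), -144) + c(-2183))*(-1727725 - 2889752) = ((-6 + (-144)³) + (-133 + 19*(-2183)))*(-1727725 - 2889752) = ((-6 - 2985984) + (-133 - 41477))*(-4617477) = (-2985990 - 41610)*(-4617477) = -3027600*(-4617477) = 13979873365200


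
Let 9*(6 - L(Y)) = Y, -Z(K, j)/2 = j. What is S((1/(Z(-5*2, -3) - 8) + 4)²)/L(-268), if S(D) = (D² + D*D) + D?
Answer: 3213/368 ≈ 8.7310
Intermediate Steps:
Z(K, j) = -2*j
L(Y) = 6 - Y/9
S(D) = D + 2*D² (S(D) = (D² + D²) + D = 2*D² + D = D + 2*D²)
S((1/(Z(-5*2, -3) - 8) + 4)²)/L(-268) = ((1/(-2*(-3) - 8) + 4)²*(1 + 2*(1/(-2*(-3) - 8) + 4)²))/(6 - ⅑*(-268)) = ((1/(6 - 8) + 4)²*(1 + 2*(1/(6 - 8) + 4)²))/(6 + 268/9) = ((1/(-2) + 4)²*(1 + 2*(1/(-2) + 4)²))/(322/9) = ((-½ + 4)²*(1 + 2*(-½ + 4)²))*(9/322) = ((7/2)²*(1 + 2*(7/2)²))*(9/322) = (49*(1 + 2*(49/4))/4)*(9/322) = (49*(1 + 49/2)/4)*(9/322) = ((49/4)*(51/2))*(9/322) = (2499/8)*(9/322) = 3213/368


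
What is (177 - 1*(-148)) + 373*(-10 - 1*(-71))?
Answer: 23078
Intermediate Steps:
(177 - 1*(-148)) + 373*(-10 - 1*(-71)) = (177 + 148) + 373*(-10 + 71) = 325 + 373*61 = 325 + 22753 = 23078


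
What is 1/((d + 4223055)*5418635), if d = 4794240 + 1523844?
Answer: 1/57118584725265 ≈ 1.7507e-14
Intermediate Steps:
d = 6318084
1/((d + 4223055)*5418635) = 1/((6318084 + 4223055)*5418635) = (1/5418635)/10541139 = (1/10541139)*(1/5418635) = 1/57118584725265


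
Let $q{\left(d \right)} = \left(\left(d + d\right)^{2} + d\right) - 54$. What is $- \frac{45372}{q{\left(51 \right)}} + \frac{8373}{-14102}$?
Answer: $- \frac{242307839}{48891634} \approx -4.956$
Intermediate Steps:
$q{\left(d \right)} = -54 + d + 4 d^{2}$ ($q{\left(d \right)} = \left(\left(2 d\right)^{2} + d\right) - 54 = \left(4 d^{2} + d\right) - 54 = \left(d + 4 d^{2}\right) - 54 = -54 + d + 4 d^{2}$)
$- \frac{45372}{q{\left(51 \right)}} + \frac{8373}{-14102} = - \frac{45372}{-54 + 51 + 4 \cdot 51^{2}} + \frac{8373}{-14102} = - \frac{45372}{-54 + 51 + 4 \cdot 2601} + 8373 \left(- \frac{1}{14102}\right) = - \frac{45372}{-54 + 51 + 10404} - \frac{8373}{14102} = - \frac{45372}{10401} - \frac{8373}{14102} = \left(-45372\right) \frac{1}{10401} - \frac{8373}{14102} = - \frac{15124}{3467} - \frac{8373}{14102} = - \frac{242307839}{48891634}$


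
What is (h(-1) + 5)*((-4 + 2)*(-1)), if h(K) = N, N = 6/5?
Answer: 62/5 ≈ 12.400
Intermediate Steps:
N = 6/5 (N = 6*(⅕) = 6/5 ≈ 1.2000)
h(K) = 6/5
(h(-1) + 5)*((-4 + 2)*(-1)) = (6/5 + 5)*((-4 + 2)*(-1)) = 31*(-2*(-1))/5 = (31/5)*2 = 62/5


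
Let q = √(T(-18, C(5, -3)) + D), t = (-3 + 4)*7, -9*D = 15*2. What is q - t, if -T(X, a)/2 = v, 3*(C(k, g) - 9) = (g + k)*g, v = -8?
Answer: -7 + √114/3 ≈ -3.4410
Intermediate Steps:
C(k, g) = 9 + g*(g + k)/3 (C(k, g) = 9 + ((g + k)*g)/3 = 9 + (g*(g + k))/3 = 9 + g*(g + k)/3)
T(X, a) = 16 (T(X, a) = -2*(-8) = 16)
D = -10/3 (D = -5*2/3 = -⅑*30 = -10/3 ≈ -3.3333)
t = 7 (t = 1*7 = 7)
q = √114/3 (q = √(16 - 10/3) = √(38/3) = √114/3 ≈ 3.5590)
q - t = √114/3 - 1*7 = √114/3 - 7 = -7 + √114/3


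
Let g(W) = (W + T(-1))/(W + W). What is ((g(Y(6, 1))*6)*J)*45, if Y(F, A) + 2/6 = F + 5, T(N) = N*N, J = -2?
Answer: -4725/16 ≈ -295.31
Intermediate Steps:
T(N) = N²
Y(F, A) = 14/3 + F (Y(F, A) = -⅓ + (F + 5) = -⅓ + (5 + F) = 14/3 + F)
g(W) = (1 + W)/(2*W) (g(W) = (W + (-1)²)/(W + W) = (W + 1)/((2*W)) = (1 + W)*(1/(2*W)) = (1 + W)/(2*W))
((g(Y(6, 1))*6)*J)*45 = ((((1 + (14/3 + 6))/(2*(14/3 + 6)))*6)*(-2))*45 = ((((1 + 32/3)/(2*(32/3)))*6)*(-2))*45 = ((((½)*(3/32)*(35/3))*6)*(-2))*45 = (((35/64)*6)*(-2))*45 = ((105/32)*(-2))*45 = -105/16*45 = -4725/16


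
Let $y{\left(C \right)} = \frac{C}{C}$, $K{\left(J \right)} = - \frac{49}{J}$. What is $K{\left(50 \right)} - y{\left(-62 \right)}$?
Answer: $- \frac{99}{50} \approx -1.98$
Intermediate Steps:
$y{\left(C \right)} = 1$
$K{\left(50 \right)} - y{\left(-62 \right)} = - \frac{49}{50} - 1 = - \frac{99}{50}$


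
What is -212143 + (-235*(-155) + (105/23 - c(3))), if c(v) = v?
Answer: -4041478/23 ≈ -1.7572e+5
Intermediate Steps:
-212143 + (-235*(-155) + (105/23 - c(3))) = -212143 + (-235*(-155) + (105/23 - 1*3)) = -212143 + (36425 + (105*(1/23) - 3)) = -212143 + (36425 + (105/23 - 3)) = -212143 + (36425 + 36/23) = -212143 + 837811/23 = -4041478/23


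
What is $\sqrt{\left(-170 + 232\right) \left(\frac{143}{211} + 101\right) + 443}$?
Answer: $\frac{\sqrt{300384031}}{211} \approx 82.14$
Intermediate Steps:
$\sqrt{\left(-170 + 232\right) \left(\frac{143}{211} + 101\right) + 443} = \sqrt{62 \left(143 \cdot \frac{1}{211} + 101\right) + 443} = \sqrt{62 \left(\frac{143}{211} + 101\right) + 443} = \sqrt{62 \cdot \frac{21454}{211} + 443} = \sqrt{\frac{1330148}{211} + 443} = \sqrt{\frac{1423621}{211}} = \frac{\sqrt{300384031}}{211}$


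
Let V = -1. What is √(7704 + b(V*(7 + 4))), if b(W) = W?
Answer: 7*√157 ≈ 87.710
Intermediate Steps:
√(7704 + b(V*(7 + 4))) = √(7704 - (7 + 4)) = √(7704 - 1*11) = √(7704 - 11) = √7693 = 7*√157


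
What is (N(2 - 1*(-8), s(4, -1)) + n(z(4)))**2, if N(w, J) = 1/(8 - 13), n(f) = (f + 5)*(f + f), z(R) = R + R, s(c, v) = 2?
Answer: 1079521/25 ≈ 43181.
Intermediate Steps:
z(R) = 2*R
n(f) = 2*f*(5 + f) (n(f) = (5 + f)*(2*f) = 2*f*(5 + f))
N(w, J) = -1/5 (N(w, J) = 1/(-5) = -1/5)
(N(2 - 1*(-8), s(4, -1)) + n(z(4)))**2 = (-1/5 + 2*(2*4)*(5 + 2*4))**2 = (-1/5 + 2*8*(5 + 8))**2 = (-1/5 + 2*8*13)**2 = (-1/5 + 208)**2 = (1039/5)**2 = 1079521/25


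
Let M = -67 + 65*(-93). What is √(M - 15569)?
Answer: 3*I*√2409 ≈ 147.24*I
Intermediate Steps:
M = -6112 (M = -67 - 6045 = -6112)
√(M - 15569) = √(-6112 - 15569) = √(-21681) = 3*I*√2409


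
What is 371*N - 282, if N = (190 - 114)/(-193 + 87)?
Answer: -548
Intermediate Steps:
N = -38/53 (N = 76/(-106) = 76*(-1/106) = -38/53 ≈ -0.71698)
371*N - 282 = 371*(-38/53) - 282 = -266 - 282 = -548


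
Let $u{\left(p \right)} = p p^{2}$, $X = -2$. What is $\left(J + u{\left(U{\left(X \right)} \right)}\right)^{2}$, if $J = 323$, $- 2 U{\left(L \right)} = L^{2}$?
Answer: $99225$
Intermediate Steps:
$U{\left(L \right)} = - \frac{L^{2}}{2}$
$u{\left(p \right)} = p^{3}$
$\left(J + u{\left(U{\left(X \right)} \right)}\right)^{2} = \left(323 + \left(- \frac{\left(-2\right)^{2}}{2}\right)^{3}\right)^{2} = \left(323 + \left(\left(- \frac{1}{2}\right) 4\right)^{3}\right)^{2} = \left(323 + \left(-2\right)^{3}\right)^{2} = \left(323 - 8\right)^{2} = 315^{2} = 99225$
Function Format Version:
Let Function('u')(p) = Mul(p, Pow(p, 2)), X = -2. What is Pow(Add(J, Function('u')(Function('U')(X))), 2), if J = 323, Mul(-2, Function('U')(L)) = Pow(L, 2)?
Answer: 99225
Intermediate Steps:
Function('U')(L) = Mul(Rational(-1, 2), Pow(L, 2))
Function('u')(p) = Pow(p, 3)
Pow(Add(J, Function('u')(Function('U')(X))), 2) = Pow(Add(323, Pow(Mul(Rational(-1, 2), Pow(-2, 2)), 3)), 2) = Pow(Add(323, Pow(Mul(Rational(-1, 2), 4), 3)), 2) = Pow(Add(323, Pow(-2, 3)), 2) = Pow(Add(323, -8), 2) = Pow(315, 2) = 99225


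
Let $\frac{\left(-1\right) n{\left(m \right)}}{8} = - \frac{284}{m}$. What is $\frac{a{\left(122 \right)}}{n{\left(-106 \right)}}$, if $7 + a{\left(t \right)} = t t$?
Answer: $- \frac{788481}{1136} \approx -694.08$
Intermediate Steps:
$n{\left(m \right)} = \frac{2272}{m}$ ($n{\left(m \right)} = - 8 \left(- \frac{284}{m}\right) = \frac{2272}{m}$)
$a{\left(t \right)} = -7 + t^{2}$ ($a{\left(t \right)} = -7 + t t = -7 + t^{2}$)
$\frac{a{\left(122 \right)}}{n{\left(-106 \right)}} = \frac{-7 + 122^{2}}{2272 \frac{1}{-106}} = \frac{-7 + 14884}{2272 \left(- \frac{1}{106}\right)} = \frac{14877}{- \frac{1136}{53}} = 14877 \left(- \frac{53}{1136}\right) = - \frac{788481}{1136}$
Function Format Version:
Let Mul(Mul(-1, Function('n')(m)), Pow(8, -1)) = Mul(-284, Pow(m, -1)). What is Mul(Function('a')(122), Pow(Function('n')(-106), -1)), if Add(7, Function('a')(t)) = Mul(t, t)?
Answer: Rational(-788481, 1136) ≈ -694.08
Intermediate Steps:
Function('n')(m) = Mul(2272, Pow(m, -1)) (Function('n')(m) = Mul(-8, Mul(-284, Pow(m, -1))) = Mul(2272, Pow(m, -1)))
Function('a')(t) = Add(-7, Pow(t, 2)) (Function('a')(t) = Add(-7, Mul(t, t)) = Add(-7, Pow(t, 2)))
Mul(Function('a')(122), Pow(Function('n')(-106), -1)) = Mul(Add(-7, Pow(122, 2)), Pow(Mul(2272, Pow(-106, -1)), -1)) = Mul(Add(-7, 14884), Pow(Mul(2272, Rational(-1, 106)), -1)) = Mul(14877, Pow(Rational(-1136, 53), -1)) = Mul(14877, Rational(-53, 1136)) = Rational(-788481, 1136)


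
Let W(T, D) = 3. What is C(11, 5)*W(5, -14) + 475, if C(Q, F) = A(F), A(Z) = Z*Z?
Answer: 550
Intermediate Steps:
A(Z) = Z²
C(Q, F) = F²
C(11, 5)*W(5, -14) + 475 = 5²*3 + 475 = 25*3 + 475 = 75 + 475 = 550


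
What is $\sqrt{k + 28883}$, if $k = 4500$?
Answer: $\sqrt{33383} \approx 182.71$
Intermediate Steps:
$\sqrt{k + 28883} = \sqrt{4500 + 28883} = \sqrt{33383}$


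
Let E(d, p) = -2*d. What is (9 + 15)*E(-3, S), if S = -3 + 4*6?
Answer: 144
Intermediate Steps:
S = 21 (S = -3 + 24 = 21)
(9 + 15)*E(-3, S) = (9 + 15)*(-2*(-3)) = 24*6 = 144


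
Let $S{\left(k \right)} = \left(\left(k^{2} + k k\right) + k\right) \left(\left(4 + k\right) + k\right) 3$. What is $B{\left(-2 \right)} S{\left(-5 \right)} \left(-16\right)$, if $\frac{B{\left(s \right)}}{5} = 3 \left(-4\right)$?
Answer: $-777600$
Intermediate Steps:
$B{\left(s \right)} = -60$ ($B{\left(s \right)} = 5 \cdot 3 \left(-4\right) = 5 \left(-12\right) = -60$)
$S{\left(k \right)} = 3 \left(4 + 2 k\right) \left(k + 2 k^{2}\right)$ ($S{\left(k \right)} = \left(\left(k^{2} + k^{2}\right) + k\right) \left(4 + 2 k\right) 3 = \left(2 k^{2} + k\right) \left(4 + 2 k\right) 3 = \left(k + 2 k^{2}\right) \left(4 + 2 k\right) 3 = \left(4 + 2 k\right) \left(k + 2 k^{2}\right) 3 = 3 \left(4 + 2 k\right) \left(k + 2 k^{2}\right)$)
$B{\left(-2 \right)} S{\left(-5 \right)} \left(-16\right) = - 60 \cdot 6 \left(-5\right) \left(2 + 2 \left(-5\right)^{2} + 5 \left(-5\right)\right) \left(-16\right) = - 60 \cdot 6 \left(-5\right) \left(2 + 2 \cdot 25 - 25\right) \left(-16\right) = - 60 \cdot 6 \left(-5\right) \left(2 + 50 - 25\right) \left(-16\right) = - 60 \cdot 6 \left(-5\right) 27 \left(-16\right) = \left(-60\right) \left(-810\right) \left(-16\right) = 48600 \left(-16\right) = -777600$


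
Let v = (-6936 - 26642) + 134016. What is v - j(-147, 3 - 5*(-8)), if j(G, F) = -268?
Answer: 100706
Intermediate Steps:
v = 100438 (v = -33578 + 134016 = 100438)
v - j(-147, 3 - 5*(-8)) = 100438 - 1*(-268) = 100438 + 268 = 100706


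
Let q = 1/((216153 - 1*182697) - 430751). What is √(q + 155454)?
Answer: √24537375004407055/397295 ≈ 394.28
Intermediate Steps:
q = -1/397295 (q = 1/((216153 - 182697) - 430751) = 1/(33456 - 430751) = 1/(-397295) = -1/397295 ≈ -2.5170e-6)
√(q + 155454) = √(-1/397295 + 155454) = √(61761096929/397295) = √24537375004407055/397295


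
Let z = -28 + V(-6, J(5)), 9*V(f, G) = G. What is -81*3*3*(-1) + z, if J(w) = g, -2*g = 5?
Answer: 12613/18 ≈ 700.72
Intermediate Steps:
g = -5/2 (g = -½*5 = -5/2 ≈ -2.5000)
J(w) = -5/2
V(f, G) = G/9
z = -509/18 (z = -28 + (⅑)*(-5/2) = -28 - 5/18 = -509/18 ≈ -28.278)
-81*3*3*(-1) + z = -81*3*3*(-1) - 509/18 = -729*(-1) - 509/18 = -81*(-9) - 509/18 = 729 - 509/18 = 12613/18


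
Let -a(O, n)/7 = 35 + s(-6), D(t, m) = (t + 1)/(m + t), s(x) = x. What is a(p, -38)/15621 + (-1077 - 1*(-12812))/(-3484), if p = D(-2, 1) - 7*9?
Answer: -184019687/54423564 ≈ -3.3812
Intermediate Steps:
D(t, m) = (1 + t)/(m + t)
p = -62 (p = (1 - 2)/(1 - 2) - 7*9 = -1/(-1) - 63 = -1*(-1) - 63 = 1 - 63 = -62)
a(O, n) = -203 (a(O, n) = -7*(35 - 6) = -7*29 = -203)
a(p, -38)/15621 + (-1077 - 1*(-12812))/(-3484) = -203/15621 + (-1077 - 1*(-12812))/(-3484) = -203*1/15621 + (-1077 + 12812)*(-1/3484) = -203/15621 + 11735*(-1/3484) = -203/15621 - 11735/3484 = -184019687/54423564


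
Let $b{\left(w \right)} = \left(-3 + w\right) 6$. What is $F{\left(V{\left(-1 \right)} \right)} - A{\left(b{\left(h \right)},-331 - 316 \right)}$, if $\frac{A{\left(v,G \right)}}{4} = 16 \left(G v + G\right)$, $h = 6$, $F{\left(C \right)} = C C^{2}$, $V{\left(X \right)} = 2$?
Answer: $786760$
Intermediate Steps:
$F{\left(C \right)} = C^{3}$
$b{\left(w \right)} = -18 + 6 w$
$A{\left(v,G \right)} = 64 G + 64 G v$ ($A{\left(v,G \right)} = 4 \cdot 16 \left(G v + G\right) = 4 \cdot 16 \left(G + G v\right) = 4 \left(16 G + 16 G v\right) = 64 G + 64 G v$)
$F{\left(V{\left(-1 \right)} \right)} - A{\left(b{\left(h \right)},-331 - 316 \right)} = 2^{3} - 64 \left(-331 - 316\right) \left(1 + \left(-18 + 6 \cdot 6\right)\right) = 8 - 64 \left(-331 - 316\right) \left(1 + \left(-18 + 36\right)\right) = 8 - 64 \left(-647\right) \left(1 + 18\right) = 8 - 64 \left(-647\right) 19 = 8 - -786752 = 8 + 786752 = 786760$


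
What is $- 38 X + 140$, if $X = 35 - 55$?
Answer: $900$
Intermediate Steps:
$X = -20$
$- 38 X + 140 = \left(-38\right) \left(-20\right) + 140 = 760 + 140 = 900$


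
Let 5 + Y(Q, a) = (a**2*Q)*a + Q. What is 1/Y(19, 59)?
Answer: 1/3902215 ≈ 2.5626e-7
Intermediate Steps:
Y(Q, a) = -5 + Q + Q*a**3 (Y(Q, a) = -5 + ((a**2*Q)*a + Q) = -5 + ((Q*a**2)*a + Q) = -5 + (Q*a**3 + Q) = -5 + (Q + Q*a**3) = -5 + Q + Q*a**3)
1/Y(19, 59) = 1/(-5 + 19 + 19*59**3) = 1/(-5 + 19 + 19*205379) = 1/(-5 + 19 + 3902201) = 1/3902215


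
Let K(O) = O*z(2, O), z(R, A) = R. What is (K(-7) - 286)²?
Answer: 90000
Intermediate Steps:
K(O) = 2*O (K(O) = O*2 = 2*O)
(K(-7) - 286)² = (2*(-7) - 286)² = (-14 - 286)² = (-300)² = 90000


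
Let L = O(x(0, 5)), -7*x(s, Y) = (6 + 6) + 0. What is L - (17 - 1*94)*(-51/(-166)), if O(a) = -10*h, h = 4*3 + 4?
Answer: -22633/166 ≈ -136.34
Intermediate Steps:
x(s, Y) = -12/7 (x(s, Y) = -((6 + 6) + 0)/7 = -(12 + 0)/7 = -⅐*12 = -12/7)
h = 16 (h = 12 + 4 = 16)
O(a) = -160 (O(a) = -10*16 = -160)
L = -160
L - (17 - 1*94)*(-51/(-166)) = -160 - (17 - 1*94)*(-51/(-166)) = -160 - (17 - 94)*(-51*(-1/166)) = -160 - (-77)*51/166 = -160 - 1*(-3927/166) = -160 + 3927/166 = -22633/166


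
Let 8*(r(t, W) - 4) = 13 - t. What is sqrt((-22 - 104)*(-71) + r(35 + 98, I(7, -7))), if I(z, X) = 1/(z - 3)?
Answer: sqrt(8935) ≈ 94.525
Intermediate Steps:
I(z, X) = 1/(-3 + z)
r(t, W) = 45/8 - t/8 (r(t, W) = 4 + (13 - t)/8 = 4 + (13/8 - t/8) = 45/8 - t/8)
sqrt((-22 - 104)*(-71) + r(35 + 98, I(7, -7))) = sqrt((-22 - 104)*(-71) + (45/8 - (35 + 98)/8)) = sqrt(-126*(-71) + (45/8 - 1/8*133)) = sqrt(8946 + (45/8 - 133/8)) = sqrt(8946 - 11) = sqrt(8935)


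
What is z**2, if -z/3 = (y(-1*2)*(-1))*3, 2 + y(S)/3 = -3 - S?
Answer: 6561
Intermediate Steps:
y(S) = -15 - 3*S (y(S) = -6 + 3*(-3 - S) = -6 + (-9 - 3*S) = -15 - 3*S)
z = -81 (z = -3*(-15 - (-3)*2)*(-1)*3 = -3*(-15 - 3*(-2))*(-1)*3 = -3*(-15 + 6)*(-1)*3 = -3*(-9*(-1))*3 = -27*3 = -3*27 = -81)
z**2 = (-81)**2 = 6561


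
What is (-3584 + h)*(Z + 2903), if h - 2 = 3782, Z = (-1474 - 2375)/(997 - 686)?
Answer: 179796800/311 ≈ 5.7813e+5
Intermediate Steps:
Z = -3849/311 ≈ -12.376
h = 3784 (h = 2 + 3782 = 3784)
(-3584 + h)*(Z + 2903) = (-3584 + 3784)*(-3849/311 + 2903) = 200*(898984/311) = 179796800/311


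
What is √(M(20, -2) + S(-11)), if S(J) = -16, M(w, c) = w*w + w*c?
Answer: 2*√86 ≈ 18.547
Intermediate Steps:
M(w, c) = w² + c*w
√(M(20, -2) + S(-11)) = √(20*(-2 + 20) - 16) = √(20*18 - 16) = √(360 - 16) = √344 = 2*√86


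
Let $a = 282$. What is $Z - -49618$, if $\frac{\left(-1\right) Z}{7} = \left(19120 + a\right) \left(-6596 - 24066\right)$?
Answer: $4164378486$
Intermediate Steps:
$Z = 4164328868$ ($Z = - 7 \left(19120 + 282\right) \left(-6596 - 24066\right) = - 7 \cdot 19402 \left(-30662\right) = \left(-7\right) \left(-594904124\right) = 4164328868$)
$Z - -49618 = 4164328868 - -49618 = 4164328868 + 49618 = 4164378486$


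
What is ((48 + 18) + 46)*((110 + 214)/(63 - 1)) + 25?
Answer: 18919/31 ≈ 610.29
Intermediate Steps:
((48 + 18) + 46)*((110 + 214)/(63 - 1)) + 25 = (66 + 46)*(324/62) + 25 = 112*(324*(1/62)) + 25 = 112*(162/31) + 25 = 18144/31 + 25 = 18919/31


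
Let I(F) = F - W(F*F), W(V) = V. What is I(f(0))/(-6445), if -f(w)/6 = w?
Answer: 0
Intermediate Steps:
f(w) = -6*w
I(F) = F - F² (I(F) = F - F*F = F - F²)
I(f(0))/(-6445) = ((-6*0)*(1 - (-6)*0))/(-6445) = (0*(1 - 1*0))*(-1/6445) = (0*(1 + 0))*(-1/6445) = (0*1)*(-1/6445) = 0*(-1/6445) = 0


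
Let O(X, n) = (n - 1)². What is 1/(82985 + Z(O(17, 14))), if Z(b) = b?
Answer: 1/83154 ≈ 1.2026e-5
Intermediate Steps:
O(X, n) = (-1 + n)²
1/(82985 + Z(O(17, 14))) = 1/(82985 + (-1 + 14)²) = 1/(82985 + 13²) = 1/(82985 + 169) = 1/83154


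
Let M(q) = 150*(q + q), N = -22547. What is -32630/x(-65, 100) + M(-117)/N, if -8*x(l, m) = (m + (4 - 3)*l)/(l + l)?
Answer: -21861020740/22547 ≈ -9.6958e+5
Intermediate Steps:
M(q) = 300*q (M(q) = 150*(2*q) = 300*q)
x(l, m) = -(l + m)/(16*l) (x(l, m) = -(m + (4 - 3)*l)/(8*(l + l)) = -(m + 1*l)/(8*(2*l)) = -(m + l)*1/(2*l)/8 = -(l + m)*1/(2*l)/8 = -(l + m)/(16*l))
-32630/x(-65, 100) + M(-117)/N = -32630*(-1040/(-1*(-65) - 1*100)) + (300*(-117))/(-22547) = -32630*(-1040/(65 - 100)) - 35100*(-1/22547) = -32630/((1/16)*(-1/65)*(-35)) + 35100/22547 = -32630/7/208 + 35100/22547 = -32630*208/7 + 35100/22547 = -6787040/7 + 35100/22547 = -21861020740/22547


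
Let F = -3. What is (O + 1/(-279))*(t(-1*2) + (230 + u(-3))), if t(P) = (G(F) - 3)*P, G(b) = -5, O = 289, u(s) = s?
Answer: 2177010/31 ≈ 70226.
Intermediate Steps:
t(P) = -8*P (t(P) = (-5 - 3)*P = -8*P)
(O + 1/(-279))*(t(-1*2) + (230 + u(-3))) = (289 + 1/(-279))*(-(-8)*2 + (230 - 3)) = (289 - 1/279)*(-8*(-2) + 227) = 80630*(16 + 227)/279 = (80630/279)*243 = 2177010/31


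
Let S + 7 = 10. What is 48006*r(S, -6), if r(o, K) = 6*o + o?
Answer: 1008126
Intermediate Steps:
S = 3 (S = -7 + 10 = 3)
r(o, K) = 7*o
48006*r(S, -6) = 48006*(7*3) = 48006*21 = 1008126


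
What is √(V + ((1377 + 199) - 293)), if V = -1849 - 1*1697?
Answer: I*√2263 ≈ 47.571*I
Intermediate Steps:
V = -3546 (V = -1849 - 1697 = -3546)
√(V + ((1377 + 199) - 293)) = √(-3546 + ((1377 + 199) - 293)) = √(-3546 + (1576 - 293)) = √(-3546 + 1283) = √(-2263) = I*√2263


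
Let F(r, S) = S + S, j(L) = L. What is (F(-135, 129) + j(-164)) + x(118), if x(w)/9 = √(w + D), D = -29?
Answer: 94 + 9*√89 ≈ 178.91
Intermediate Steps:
F(r, S) = 2*S
x(w) = 9*√(-29 + w) (x(w) = 9*√(w - 29) = 9*√(-29 + w))
(F(-135, 129) + j(-164)) + x(118) = (2*129 - 164) + 9*√(-29 + 118) = (258 - 164) + 9*√89 = 94 + 9*√89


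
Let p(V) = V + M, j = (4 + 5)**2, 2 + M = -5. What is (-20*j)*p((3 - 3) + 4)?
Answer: 4860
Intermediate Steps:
M = -7 (M = -2 - 5 = -7)
j = 81 (j = 9**2 = 81)
p(V) = -7 + V (p(V) = V - 7 = -7 + V)
(-20*j)*p((3 - 3) + 4) = (-20*81)*(-7 + ((3 - 3) + 4)) = -1620*(-7 + (0 + 4)) = -1620*(-7 + 4) = -1620*(-3) = 4860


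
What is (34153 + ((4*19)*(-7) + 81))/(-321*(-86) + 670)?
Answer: 16851/14138 ≈ 1.1919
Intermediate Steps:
(34153 + ((4*19)*(-7) + 81))/(-321*(-86) + 670) = (34153 + (76*(-7) + 81))/(27606 + 670) = (34153 + (-532 + 81))/28276 = (34153 - 451)*(1/28276) = 33702*(1/28276) = 16851/14138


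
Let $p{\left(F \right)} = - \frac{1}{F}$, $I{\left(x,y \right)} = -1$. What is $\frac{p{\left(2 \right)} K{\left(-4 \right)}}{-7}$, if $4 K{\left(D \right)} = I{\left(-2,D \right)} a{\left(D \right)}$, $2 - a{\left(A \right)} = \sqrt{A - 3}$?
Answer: $- \frac{1}{28} + \frac{i \sqrt{7}}{56} \approx -0.035714 + 0.047246 i$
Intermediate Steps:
$a{\left(A \right)} = 2 - \sqrt{-3 + A}$ ($a{\left(A \right)} = 2 - \sqrt{A - 3} = 2 - \sqrt{-3 + A}$)
$K{\left(D \right)} = - \frac{1}{2} + \frac{\sqrt{-3 + D}}{4}$ ($K{\left(D \right)} = \frac{\left(-1\right) \left(2 - \sqrt{-3 + D}\right)}{4} = \frac{-2 + \sqrt{-3 + D}}{4} = - \frac{1}{2} + \frac{\sqrt{-3 + D}}{4}$)
$\frac{p{\left(2 \right)} K{\left(-4 \right)}}{-7} = \frac{- \frac{1}{2} \left(- \frac{1}{2} + \frac{\sqrt{-3 - 4}}{4}\right)}{-7} = \left(-1\right) \frac{1}{2} \left(- \frac{1}{2} + \frac{\sqrt{-7}}{4}\right) \left(- \frac{1}{7}\right) = - \frac{- \frac{1}{2} + \frac{i \sqrt{7}}{4}}{2} \left(- \frac{1}{7}\right) = \left(\frac{1}{4} - \frac{i \sqrt{7}}{8}\right) \left(- \frac{1}{7}\right) = - \frac{1}{28} + \frac{i \sqrt{7}}{56}$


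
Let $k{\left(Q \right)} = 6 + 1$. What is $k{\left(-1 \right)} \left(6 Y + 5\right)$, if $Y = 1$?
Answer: $77$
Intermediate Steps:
$k{\left(Q \right)} = 7$
$k{\left(-1 \right)} \left(6 Y + 5\right) = 7 \left(6 \cdot 1 + 5\right) = 7 \left(6 + 5\right) = 7 \cdot 11 = 77$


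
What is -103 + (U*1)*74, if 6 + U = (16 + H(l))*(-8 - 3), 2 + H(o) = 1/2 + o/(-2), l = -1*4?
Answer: -13978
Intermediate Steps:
l = -4
H(o) = -3/2 - o/2 (H(o) = -2 + (1/2 + o/(-2)) = -2 + (1*(½) + o*(-½)) = -2 + (½ - o/2) = -3/2 - o/2)
U = -375/2 (U = -6 + (16 + (-3/2 - ½*(-4)))*(-8 - 3) = -6 + (16 + (-3/2 + 2))*(-11) = -6 + (16 + ½)*(-11) = -6 + (33/2)*(-11) = -6 - 363/2 = -375/2 ≈ -187.50)
-103 + (U*1)*74 = -103 - 375/2*1*74 = -103 - 375/2*74 = -103 - 13875 = -13978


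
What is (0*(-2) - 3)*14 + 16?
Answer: -26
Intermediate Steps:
(0*(-2) - 3)*14 + 16 = (0 - 3)*14 + 16 = -3*14 + 16 = -42 + 16 = -26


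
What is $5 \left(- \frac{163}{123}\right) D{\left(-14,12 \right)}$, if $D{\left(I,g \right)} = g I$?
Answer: $\frac{45640}{41} \approx 1113.2$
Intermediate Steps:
$D{\left(I,g \right)} = I g$
$5 \left(- \frac{163}{123}\right) D{\left(-14,12 \right)} = 5 \left(- \frac{163}{123}\right) \left(\left(-14\right) 12\right) = 5 \left(\left(-163\right) \frac{1}{123}\right) \left(-168\right) = 5 \left(- \frac{163}{123}\right) \left(-168\right) = \left(- \frac{815}{123}\right) \left(-168\right) = \frac{45640}{41}$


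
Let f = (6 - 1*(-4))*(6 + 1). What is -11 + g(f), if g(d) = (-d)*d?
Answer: -4911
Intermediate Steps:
f = 70 (f = (6 + 4)*7 = 10*7 = 70)
g(d) = -d²
-11 + g(f) = -11 - 1*70² = -11 - 1*4900 = -11 - 4900 = -4911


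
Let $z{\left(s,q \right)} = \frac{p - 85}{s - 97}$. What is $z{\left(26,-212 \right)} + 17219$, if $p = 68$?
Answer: $\frac{1222566}{71} \approx 17219.0$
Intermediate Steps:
$z{\left(s,q \right)} = - \frac{17}{-97 + s}$ ($z{\left(s,q \right)} = \frac{68 - 85}{s - 97} = - \frac{17}{-97 + s}$)
$z{\left(26,-212 \right)} + 17219 = - \frac{17}{-97 + 26} + 17219 = - \frac{17}{-71} + 17219 = \left(-17\right) \left(- \frac{1}{71}\right) + 17219 = \frac{17}{71} + 17219 = \frac{1222566}{71}$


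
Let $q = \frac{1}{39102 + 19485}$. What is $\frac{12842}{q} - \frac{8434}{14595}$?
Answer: $\frac{10980902228696}{14595} \approx 7.5237 \cdot 10^{8}$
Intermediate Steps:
$q = \frac{1}{58587} \approx 1.7069 \cdot 10^{-5}$
$\frac{12842}{q} - \frac{8434}{14595} = 12842 \frac{1}{\frac{1}{58587}} - \frac{8434}{14595} = 12842 \cdot 58587 - \frac{8434}{14595} = 752374254 - \frac{8434}{14595} = \frac{10980902228696}{14595}$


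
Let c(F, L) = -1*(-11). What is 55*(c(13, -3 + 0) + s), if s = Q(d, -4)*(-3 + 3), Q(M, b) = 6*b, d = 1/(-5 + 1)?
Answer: 605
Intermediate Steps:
c(F, L) = 11
d = -¼ (d = 1/(-4) = -¼ ≈ -0.25000)
s = 0 (s = (6*(-4))*(-3 + 3) = -24*0 = 0)
55*(c(13, -3 + 0) + s) = 55*(11 + 0) = 55*11 = 605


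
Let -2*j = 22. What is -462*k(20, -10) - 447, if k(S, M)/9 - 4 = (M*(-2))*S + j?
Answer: -1634541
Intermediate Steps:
j = -11 (j = -½*22 = -11)
k(S, M) = -63 - 18*M*S (k(S, M) = 36 + 9*((M*(-2))*S - 11) = 36 + 9*((-2*M)*S - 11) = 36 + 9*(-2*M*S - 11) = 36 + 9*(-11 - 2*M*S) = 36 + (-99 - 18*M*S) = -63 - 18*M*S)
-462*k(20, -10) - 447 = -462*(-63 - 18*(-10)*20) - 447 = -462*(-63 + 3600) - 447 = -462*3537 - 447 = -1634094 - 447 = -1634541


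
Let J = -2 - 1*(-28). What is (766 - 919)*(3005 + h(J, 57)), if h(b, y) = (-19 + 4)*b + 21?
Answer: -403308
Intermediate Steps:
J = 26 (J = -2 + 28 = 26)
h(b, y) = 21 - 15*b (h(b, y) = -15*b + 21 = 21 - 15*b)
(766 - 919)*(3005 + h(J, 57)) = (766 - 919)*(3005 + (21 - 15*26)) = -153*(3005 + (21 - 390)) = -153*(3005 - 369) = -153*2636 = -403308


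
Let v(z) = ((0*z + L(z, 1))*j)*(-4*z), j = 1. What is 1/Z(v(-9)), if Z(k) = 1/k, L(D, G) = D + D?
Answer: -648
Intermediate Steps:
L(D, G) = 2*D
v(z) = -8*z² (v(z) = ((0*z + 2*z)*1)*(-4*z) = ((0 + 2*z)*1)*(-4*z) = ((2*z)*1)*(-4*z) = (2*z)*(-4*z) = -8*z²)
1/Z(v(-9)) = 1/(1/(-8*(-9)²)) = 1/(1/(-8*81)) = 1/(1/(-648)) = 1/(-1/648) = -648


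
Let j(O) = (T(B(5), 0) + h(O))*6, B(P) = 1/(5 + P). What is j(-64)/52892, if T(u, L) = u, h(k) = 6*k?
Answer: -11517/264460 ≈ -0.043549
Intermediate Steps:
j(O) = 3/5 + 36*O (j(O) = (1/(5 + 5) + 6*O)*6 = (1/10 + 6*O)*6 = 3/5 + 36*O)
j(-64)/52892 = (3/5 + 36*(-64))/52892 = (3/5 - 2304)*(1/52892) = -11517/5*1/52892 = -11517/264460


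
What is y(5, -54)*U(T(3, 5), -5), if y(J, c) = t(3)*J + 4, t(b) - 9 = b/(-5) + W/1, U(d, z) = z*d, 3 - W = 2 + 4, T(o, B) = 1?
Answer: -155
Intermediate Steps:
W = -3 (W = 3 - (2 + 4) = 3 - 1*6 = 3 - 6 = -3)
U(d, z) = d*z
t(b) = 6 - b/5 (t(b) = 9 + (b/(-5) - 3/1) = 9 + (b*(-⅕) - 3*1) = 9 + (-b/5 - 3) = 9 + (-3 - b/5) = 6 - b/5)
y(J, c) = 4 + 27*J/5 (y(J, c) = (6 - ⅕*3)*J + 4 = (6 - ⅗)*J + 4 = 27*J/5 + 4 = 4 + 27*J/5)
y(5, -54)*U(T(3, 5), -5) = (4 + (27/5)*5)*(1*(-5)) = (4 + 27)*(-5) = 31*(-5) = -155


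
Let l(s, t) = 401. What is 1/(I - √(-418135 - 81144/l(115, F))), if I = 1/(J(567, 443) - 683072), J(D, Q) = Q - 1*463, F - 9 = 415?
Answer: -273919892/78276142677373241857 + 466614680464*I*√67269064879/78276142677373241857 ≈ -3.4994e-12 + 0.0015461*I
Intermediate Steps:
F = 424 (F = 9 + 415 = 424)
J(D, Q) = -463 + Q (J(D, Q) = Q - 463 = -463 + Q)
I = -1/683092 (I = 1/((-463 + 443) - 683072) = 1/(-20 - 683072) = 1/(-683092) = -1/683092 ≈ -1.4639e-6)
1/(I - √(-418135 - 81144/l(115, F))) = 1/(-1/683092 - √(-418135 - 81144/401)) = 1/(-1/683092 - √(-167753279/401)) = 1/(-1/683092 - I*√67269064879/401)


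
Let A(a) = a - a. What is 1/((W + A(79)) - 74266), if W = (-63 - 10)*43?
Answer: -1/77405 ≈ -1.2919e-5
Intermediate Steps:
A(a) = 0
W = -3139 (W = -73*43 = -3139)
1/((W + A(79)) - 74266) = 1/((-3139 + 0) - 74266) = 1/(-3139 - 74266) = 1/(-77405) = -1/77405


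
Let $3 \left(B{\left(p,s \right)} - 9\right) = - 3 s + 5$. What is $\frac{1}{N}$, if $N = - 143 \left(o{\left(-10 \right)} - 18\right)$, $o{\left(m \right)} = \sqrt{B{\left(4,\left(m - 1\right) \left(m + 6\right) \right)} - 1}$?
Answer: $\frac{54}{153725} + \frac{i \sqrt{309}}{153725} \approx 0.00035128 + 0.00011435 i$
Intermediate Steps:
$B{\left(p,s \right)} = \frac{32}{3} - s$ ($B{\left(p,s \right)} = 9 + \frac{- 3 s + 5}{3} = 9 + \frac{5 - 3 s}{3} = 9 - \left(- \frac{5}{3} + s\right) = \frac{32}{3} - s$)
$o{\left(m \right)} = \sqrt{\frac{29}{3} - \left(-1 + m\right) \left(6 + m\right)}$ ($o{\left(m \right)} = \sqrt{\left(\frac{32}{3} - \left(m - 1\right) \left(m + 6\right)\right) - 1} = \sqrt{\left(\frac{32}{3} - \left(-1 + m\right) \left(6 + m\right)\right) - 1} = \sqrt{\frac{29}{3} - \left(-1 + m\right) \left(6 + m\right)}$)
$N = 2574 - \frac{143 i \sqrt{309}}{3}$ ($N = - 143 \left(\frac{\sqrt{141 - -450 - 9 \left(-10\right)^{2}}}{3} - 18\right) = - 143 \left(\frac{\sqrt{141 + 450 - 900}}{3} - 18\right) = - 143 \left(\frac{\sqrt{-309}}{3} - 18\right) = - 143 \left(\frac{i \sqrt{309}}{3} - 18\right) = - 143 \left(-18 + \frac{i \sqrt{309}}{3}\right) = 2574 - \frac{143 i \sqrt{309}}{3} \approx 2574.0 - 837.9 i$)
$\frac{1}{N} = \frac{1}{2574 - \frac{143 i \sqrt{309}}{3}}$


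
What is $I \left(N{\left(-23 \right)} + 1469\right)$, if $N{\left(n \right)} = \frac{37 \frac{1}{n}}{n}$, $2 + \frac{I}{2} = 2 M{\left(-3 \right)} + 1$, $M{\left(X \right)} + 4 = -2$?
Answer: $- \frac{20205588}{529} \approx -38196.0$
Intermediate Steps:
$M{\left(X \right)} = -6$ ($M{\left(X \right)} = -4 - 2 = -6$)
$I = -26$ ($I = -4 + 2 \left(2 \left(-6\right) + 1\right) = -4 + 2 \left(-12 + 1\right) = -4 + 2 \left(-11\right) = -4 - 22 = -26$)
$N{\left(n \right)} = \frac{37}{n^{2}}$
$I \left(N{\left(-23 \right)} + 1469\right) = - 26 \left(\frac{37}{529} + 1469\right) = \left(-26\right) \frac{777138}{529} = - \frac{20205588}{529}$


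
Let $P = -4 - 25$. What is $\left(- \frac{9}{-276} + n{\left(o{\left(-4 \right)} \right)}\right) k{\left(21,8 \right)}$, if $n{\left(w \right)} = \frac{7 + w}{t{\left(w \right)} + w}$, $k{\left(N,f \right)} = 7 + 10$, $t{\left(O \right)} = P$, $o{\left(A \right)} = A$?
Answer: $- \frac{1003}{1012} \approx -0.99111$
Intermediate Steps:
$P = -29$ ($P = -4 - 25 = -29$)
$t{\left(O \right)} = -29$
$k{\left(N,f \right)} = 17$
$n{\left(w \right)} = \frac{7 + w}{-29 + w}$
$\left(- \frac{9}{-276} + n{\left(o{\left(-4 \right)} \right)}\right) k{\left(21,8 \right)} = \left(- \frac{9}{-276} + \frac{7 - 4}{-29 - 4}\right) 17 = \left(\left(-9\right) \left(- \frac{1}{276}\right) + \frac{1}{-33} \cdot 3\right) 17 = \left(\frac{3}{92} - \frac{1}{11}\right) 17 = \left(- \frac{59}{1012}\right) 17 = - \frac{1003}{1012}$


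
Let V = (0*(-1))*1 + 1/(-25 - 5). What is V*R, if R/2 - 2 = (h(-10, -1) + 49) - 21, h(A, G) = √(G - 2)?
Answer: -2 - I*√3/15 ≈ -2.0 - 0.11547*I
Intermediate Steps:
h(A, G) = √(-2 + G)
R = 60 + 2*I*√3 (R = 4 + 2*((√(-2 - 1) + 49) - 21) = 4 + 2*((√(-3) + 49) - 21) = 4 + 2*((I*√3 + 49) - 21) = 4 + 2*((49 + I*√3) - 21) = 4 + 2*(28 + I*√3) = 4 + (56 + 2*I*√3) = 60 + 2*I*√3 ≈ 60.0 + 3.4641*I)
V = -1/30 (V = 0*1 + 1/(-30) = 0 - 1/30*1 = 0 - 1/30 = -1/30 ≈ -0.033333)
V*R = -(60 + 2*I*√3)/30 = -2 - I*√3/15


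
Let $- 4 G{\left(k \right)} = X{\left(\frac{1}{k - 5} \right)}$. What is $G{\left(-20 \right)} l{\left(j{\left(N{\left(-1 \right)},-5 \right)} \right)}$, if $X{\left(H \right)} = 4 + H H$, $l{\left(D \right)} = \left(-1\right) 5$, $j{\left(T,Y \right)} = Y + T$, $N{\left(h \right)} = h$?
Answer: $\frac{2501}{500} \approx 5.002$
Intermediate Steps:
$j{\left(T,Y \right)} = T + Y$
$l{\left(D \right)} = -5$
$X{\left(H \right)} = 4 + H^{2}$
$G{\left(k \right)} = -1 - \frac{1}{4 \left(-5 + k\right)^{2}}$ ($G{\left(k \right)} = - \frac{4 + \left(\frac{1}{k - 5}\right)^{2}}{4} = - \frac{4 + \left(\frac{1}{-5 + k}\right)^{2}}{4} = - \frac{4 + \frac{1}{\left(-5 + k\right)^{2}}}{4} = -1 - \frac{1}{4 \left(-5 + k\right)^{2}}$)
$G{\left(-20 \right)} l{\left(j{\left(N{\left(-1 \right)},-5 \right)} \right)} = \left(-1 - \frac{1}{4 \left(-5 - 20\right)^{2}}\right) \left(-5\right) = \left(-1 - \frac{1}{4 \cdot 625}\right) \left(-5\right) = \left(-1 - \frac{1}{2500}\right) \left(-5\right) = \left(- \frac{2501}{2500}\right) \left(-5\right) = \frac{2501}{500}$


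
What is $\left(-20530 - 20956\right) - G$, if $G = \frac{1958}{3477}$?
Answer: $- \frac{144248780}{3477} \approx -41487.0$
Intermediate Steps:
$G = \frac{1958}{3477}$ ($G = 1958 \cdot \frac{1}{3477} = \frac{1958}{3477} \approx 0.56313$)
$\left(-20530 - 20956\right) - G = \left(-20530 - 20956\right) - \frac{1958}{3477} = -41486 - \frac{1958}{3477} = - \frac{144248780}{3477}$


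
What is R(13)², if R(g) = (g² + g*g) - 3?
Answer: 112225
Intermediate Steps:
R(g) = -3 + 2*g² (R(g) = (g² + g²) - 3 = 2*g² - 3 = -3 + 2*g²)
R(13)² = (-3 + 2*13²)² = (-3 + 2*169)² = (-3 + 338)² = 335² = 112225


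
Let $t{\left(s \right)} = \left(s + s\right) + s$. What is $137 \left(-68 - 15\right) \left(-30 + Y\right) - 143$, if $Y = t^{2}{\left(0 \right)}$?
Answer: $340987$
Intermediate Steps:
$t{\left(s \right)} = 3 s$ ($t{\left(s \right)} = 2 s + s = 3 s$)
$Y = 0$ ($Y = \left(3 \cdot 0\right)^{2} = 0^{2} = 0$)
$137 \left(-68 - 15\right) \left(-30 + Y\right) - 143 = 137 \left(-68 - 15\right) \left(-30 + 0\right) - 143 = 137 \left(\left(-83\right) \left(-30\right)\right) - 143 = 137 \cdot 2490 - 143 = 341130 - 143 = 340987$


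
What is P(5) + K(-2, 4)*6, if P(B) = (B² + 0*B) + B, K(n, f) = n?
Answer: 18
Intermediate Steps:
P(B) = B + B² (P(B) = (B² + 0) + B = B² + B = B + B²)
P(5) + K(-2, 4)*6 = 5*(1 + 5) - 2*6 = 5*6 - 12 = 30 - 12 = 18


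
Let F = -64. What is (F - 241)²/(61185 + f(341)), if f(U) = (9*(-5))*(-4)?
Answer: 18605/12273 ≈ 1.5159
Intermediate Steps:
f(U) = 180 (f(U) = -45*(-4) = 180)
(F - 241)²/(61185 + f(341)) = (-64 - 241)²/(61185 + 180) = (-305)²/61365 = 93025*(1/61365) = 18605/12273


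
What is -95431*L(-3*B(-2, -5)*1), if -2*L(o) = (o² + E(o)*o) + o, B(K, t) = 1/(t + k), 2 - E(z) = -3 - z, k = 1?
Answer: 4294395/16 ≈ 2.6840e+5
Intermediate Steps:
E(z) = 5 + z (E(z) = 2 - (-3 - z) = 2 + (3 + z) = 5 + z)
B(K, t) = 1/(1 + t) (B(K, t) = 1/(t + 1) = 1/(1 + t))
L(o) = -o/2 - o²/2 - o*(5 + o)/2 (L(o) = -((o² + (5 + o)*o) + o)/2 = -((o² + o*(5 + o)) + o)/2 = -(o + o² + o*(5 + o))/2 = -o/2 - o²/2 - o*(5 + o)/2)
-95431*L(-3*B(-2, -5)*1) = -(-95431)*-3/(1 - 5)*1*(3 - 3/(1 - 5)*1) = -(-95431)*-3/(-4)*1*(3 - 3/(-4)*1) = -(-95431)*-3*(-¼)*1*(3 - 3*(-¼)*1) = -(-95431)*(¾)*1*(3 + (¾)*1) = -(-95431)*3*(3 + ¾)/4 = -(-95431)*3*15/(4*4) = -95431*(-45/16) = 4294395/16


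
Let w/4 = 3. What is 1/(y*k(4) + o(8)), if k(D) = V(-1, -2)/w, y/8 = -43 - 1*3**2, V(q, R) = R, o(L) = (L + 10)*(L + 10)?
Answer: 3/1180 ≈ 0.0025424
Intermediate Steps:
o(L) = (10 + L)**2 (o(L) = (10 + L)*(10 + L) = (10 + L)**2)
y = -416 (y = 8*(-43 - 1*3**2) = 8*(-43 - 1*9) = 8*(-43 - 9) = 8*(-52) = -416)
w = 12 (w = 4*3 = 12)
k(D) = -1/6 (k(D) = -2/12 = -2*1/12 = -1/6)
1/(y*k(4) + o(8)) = 1/(-416*(-1/6) + (10 + 8)**2) = 1/(208/3 + 18**2) = 1/(208/3 + 324) = 1/(1180/3) = 3/1180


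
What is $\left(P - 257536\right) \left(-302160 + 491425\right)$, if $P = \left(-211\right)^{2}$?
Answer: $-40316283975$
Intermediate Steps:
$P = 44521$
$\left(P - 257536\right) \left(-302160 + 491425\right) = \left(44521 - 257536\right) \left(-302160 + 491425\right) = \left(-213015\right) 189265 = -40316283975$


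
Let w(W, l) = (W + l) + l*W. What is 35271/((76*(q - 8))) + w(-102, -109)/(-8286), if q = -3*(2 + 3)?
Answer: -155660471/7241964 ≈ -21.494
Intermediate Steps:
w(W, l) = W + l + W*l (w(W, l) = (W + l) + W*l = W + l + W*l)
q = -15 (q = -3*5 = -15)
35271/((76*(q - 8))) + w(-102, -109)/(-8286) = 35271/((76*(-15 - 8))) + (-102 - 109 - 102*(-109))/(-8286) = 35271/((76*(-23))) + (-102 - 109 + 11118)*(-1/8286) = 35271/(-1748) + 10907*(-1/8286) = 35271*(-1/1748) - 10907/8286 = -35271/1748 - 10907/8286 = -155660471/7241964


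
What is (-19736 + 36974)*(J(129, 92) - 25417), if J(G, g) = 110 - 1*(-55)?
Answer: -435293976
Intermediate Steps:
J(G, g) = 165 (J(G, g) = 110 + 55 = 165)
(-19736 + 36974)*(J(129, 92) - 25417) = (-19736 + 36974)*(165 - 25417) = 17238*(-25252) = -435293976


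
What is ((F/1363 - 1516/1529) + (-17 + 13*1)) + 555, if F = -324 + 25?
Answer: 1145775398/2084027 ≈ 549.79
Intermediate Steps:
F = -299
((F/1363 - 1516/1529) + (-17 + 13*1)) + 555 = ((-299/1363 - 1516/1529) + (-17 + 13*1)) + 555 = ((-299*1/1363 - 1516*1/1529) + (-17 + 13)) + 555 = ((-299/1363 - 1516/1529) - 4) + 555 = (-2523479/2084027 - 4) + 555 = -10859587/2084027 + 555 = 1145775398/2084027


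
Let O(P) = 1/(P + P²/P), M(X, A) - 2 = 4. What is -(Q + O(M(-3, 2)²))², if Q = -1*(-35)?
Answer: -6355441/5184 ≈ -1226.0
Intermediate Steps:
M(X, A) = 6 (M(X, A) = 2 + 4 = 6)
Q = 35
O(P) = 1/(2*P) (O(P) = 1/(P + P) = 1/(2*P))
-(Q + O(M(-3, 2)²))² = -(35 + 1/(2*(6²)))² = -(35 + (½)/36)² = -(35 + (½)*(1/36))² = -(35 + 1/72)² = -(2521/72)² = -1*6355441/5184 = -6355441/5184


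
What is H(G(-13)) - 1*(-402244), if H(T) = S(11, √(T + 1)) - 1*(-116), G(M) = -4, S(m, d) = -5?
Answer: 402355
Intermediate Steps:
H(T) = 111 (H(T) = -5 - 1*(-116) = -5 + 116 = 111)
H(G(-13)) - 1*(-402244) = 111 - 1*(-402244) = 111 + 402244 = 402355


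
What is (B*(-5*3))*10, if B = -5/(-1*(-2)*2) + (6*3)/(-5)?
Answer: 1455/2 ≈ 727.50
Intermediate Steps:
B = -97/20 (B = -5/(2*2) + 18*(-⅕) = -5/4 - 18/5 = -97/20 ≈ -4.8500)
(B*(-5*3))*10 = -(-97)*3/4*10 = -97/20*(-15)*10 = (291/4)*10 = 1455/2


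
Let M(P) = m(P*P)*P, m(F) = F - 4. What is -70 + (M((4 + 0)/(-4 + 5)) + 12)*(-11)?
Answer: -730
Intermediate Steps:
m(F) = -4 + F
M(P) = P*(-4 + P²) (M(P) = (-4 + P*P)*P = (-4 + P²)*P = P*(-4 + P²))
-70 + (M((4 + 0)/(-4 + 5)) + 12)*(-11) = -70 + (((4 + 0)/(-4 + 5))*(-4 + ((4 + 0)/(-4 + 5))²) + 12)*(-11) = -70 + ((4/1)*(-4 + (4/1)²) + 12)*(-11) = -70 + ((4*1)*(-4 + (4*1)²) + 12)*(-11) = -70 + (4*(-4 + 4²) + 12)*(-11) = -70 + (4*(-4 + 16) + 12)*(-11) = -70 + (4*12 + 12)*(-11) = -70 + (48 + 12)*(-11) = -70 + 60*(-11) = -70 - 660 = -730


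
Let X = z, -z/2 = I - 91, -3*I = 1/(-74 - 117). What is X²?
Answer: 10875152656/328329 ≈ 33123.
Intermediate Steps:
I = 1/573 (I = -1/(3*(-74 - 117)) = -⅓/(-191) = -⅓*(-1/191) = 1/573 ≈ 0.0017452)
z = 104284/573 (z = -2*(1/573 - 91) = -2*(-52142/573) = 104284/573 ≈ 182.00)
X = 104284/573 ≈ 182.00
X² = (104284/573)² = 10875152656/328329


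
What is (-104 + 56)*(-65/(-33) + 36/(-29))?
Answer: -11152/319 ≈ -34.959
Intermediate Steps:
(-104 + 56)*(-65/(-33) + 36/(-29)) = -48*(-65*(-1/33) + 36*(-1/29)) = -48*(65/33 - 36/29) = -48*697/957 = -11152/319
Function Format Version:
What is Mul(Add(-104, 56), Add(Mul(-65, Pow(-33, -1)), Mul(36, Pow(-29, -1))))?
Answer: Rational(-11152, 319) ≈ -34.959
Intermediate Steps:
Mul(Add(-104, 56), Add(Mul(-65, Pow(-33, -1)), Mul(36, Pow(-29, -1)))) = Mul(-48, Add(Mul(-65, Rational(-1, 33)), Mul(36, Rational(-1, 29)))) = Mul(-48, Add(Rational(65, 33), Rational(-36, 29))) = Mul(-48, Rational(697, 957)) = Rational(-11152, 319)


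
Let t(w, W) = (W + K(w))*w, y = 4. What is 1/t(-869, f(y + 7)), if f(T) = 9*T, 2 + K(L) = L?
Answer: 1/670868 ≈ 1.4906e-6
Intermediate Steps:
K(L) = -2 + L
t(w, W) = w*(-2 + W + w) (t(w, W) = (W + (-2 + w))*w = (-2 + W + w)*w = w*(-2 + W + w))
1/t(-869, f(y + 7)) = 1/(-869*(-2 + 9*(4 + 7) - 869)) = 1/(-869*(-2 + 9*11 - 869)) = 1/(-869*(-2 + 99 - 869)) = 1/(-869*(-772)) = 1/670868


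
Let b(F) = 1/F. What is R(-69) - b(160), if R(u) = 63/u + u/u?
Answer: 297/3680 ≈ 0.080706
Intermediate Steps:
R(u) = 1 + 63/u (R(u) = 63/u + 1 = 1 + 63/u)
R(-69) - b(160) = (63 - 69)/(-69) - 1/160 = -1/69*(-6) - 1*1/160 = 2/23 - 1/160 = 297/3680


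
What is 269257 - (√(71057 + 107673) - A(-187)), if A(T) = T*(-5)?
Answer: 270192 - √178730 ≈ 2.6977e+5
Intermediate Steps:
A(T) = -5*T
269257 - (√(71057 + 107673) - A(-187)) = 269257 - (√(71057 + 107673) - (-5)*(-187)) = 269257 - (√178730 - 1*935) = 269257 - (√178730 - 935) = 269257 - (-935 + √178730) = 269257 + (935 - √178730) = 270192 - √178730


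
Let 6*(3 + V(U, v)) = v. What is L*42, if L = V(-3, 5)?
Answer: -91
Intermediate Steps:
V(U, v) = -3 + v/6
L = -13/6 (L = -3 + (⅙)*5 = -3 + ⅚ = -13/6 ≈ -2.1667)
L*42 = -13/6*42 = -91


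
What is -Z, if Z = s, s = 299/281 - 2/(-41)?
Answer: -12821/11521 ≈ -1.1128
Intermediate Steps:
s = 12821/11521 (s = 299*(1/281) - 2*(-1/41) = 299/281 + 2/41 = 12821/11521 ≈ 1.1128)
Z = 12821/11521 ≈ 1.1128
-Z = -1*12821/11521 = -12821/11521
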